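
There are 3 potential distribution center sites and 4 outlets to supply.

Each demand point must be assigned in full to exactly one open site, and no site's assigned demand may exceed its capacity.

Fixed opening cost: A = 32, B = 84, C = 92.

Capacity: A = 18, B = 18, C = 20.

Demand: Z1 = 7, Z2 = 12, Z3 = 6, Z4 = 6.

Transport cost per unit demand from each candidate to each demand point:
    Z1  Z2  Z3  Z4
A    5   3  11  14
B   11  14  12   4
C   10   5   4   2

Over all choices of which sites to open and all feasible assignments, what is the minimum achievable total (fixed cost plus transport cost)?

Open {A, C}; cheapest assignment that respects the capacities:
  A (cap 18, load 12): Z2 — cost 12×3 = 36
  C (cap 20, load 19): Z1, Z3, Z4 — cost 7×10 + 6×4 + 6×2 = 106
  Shipping 142, fixed 124 → total 266.
  Any other capacity-feasible assignment to {A, C} ships for at least 142.
Compare {A, B}: its best feasible assignment gives total 319.
Compare {A, B, C}: its best feasible assignment gives total 350.
Every other set of open sites that can feasibly serve all demand totals ≥ 319 even under its best assignment. Minimum: 266.

266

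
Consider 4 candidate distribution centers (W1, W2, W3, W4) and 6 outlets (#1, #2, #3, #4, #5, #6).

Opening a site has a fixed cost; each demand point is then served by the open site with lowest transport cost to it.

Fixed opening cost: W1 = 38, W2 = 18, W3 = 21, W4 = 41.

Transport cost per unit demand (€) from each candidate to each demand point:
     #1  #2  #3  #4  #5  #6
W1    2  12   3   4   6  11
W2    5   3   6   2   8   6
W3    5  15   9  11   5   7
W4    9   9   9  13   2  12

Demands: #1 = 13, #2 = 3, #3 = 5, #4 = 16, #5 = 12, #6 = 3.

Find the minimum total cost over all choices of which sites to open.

221

Open {W1, W2, W4}: assign each demand point to its cheapest open site.
  #1→W1 13×2=26, #2→W2 3×3=9, #3→W1 5×3=15, #4→W2 16×2=32, #5→W4 12×2=24, #6→W2 3×6=18
  transport cost 124, fixed 97 → total 221.
Compare {W1, W2}: transport cost 172 + fixed 56 = 228.
Compare {W2, W4}: transport cost 178 + fixed 59 = 237.
Compare {W1, W2, W3}: transport cost 160 + fixed 77 = 237.
All other subsets cost ≥ 228. Minimum total cost: 221.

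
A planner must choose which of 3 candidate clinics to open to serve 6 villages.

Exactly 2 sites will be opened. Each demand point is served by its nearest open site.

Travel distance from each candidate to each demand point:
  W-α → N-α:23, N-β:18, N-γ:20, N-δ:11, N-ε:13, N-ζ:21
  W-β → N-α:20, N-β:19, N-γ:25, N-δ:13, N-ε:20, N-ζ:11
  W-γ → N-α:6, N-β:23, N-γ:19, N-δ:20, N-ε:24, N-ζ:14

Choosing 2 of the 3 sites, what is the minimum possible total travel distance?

Open {W-α, W-γ}.
  N-α→W-γ 6, N-β→W-α 18, N-γ→W-γ 19, N-δ→W-α 11, N-ε→W-α 13, N-ζ→W-γ 14  ⇒ total 81.
Compare {W-β, W-γ}: total 88.
Compare {W-α, W-β}: total 93.

81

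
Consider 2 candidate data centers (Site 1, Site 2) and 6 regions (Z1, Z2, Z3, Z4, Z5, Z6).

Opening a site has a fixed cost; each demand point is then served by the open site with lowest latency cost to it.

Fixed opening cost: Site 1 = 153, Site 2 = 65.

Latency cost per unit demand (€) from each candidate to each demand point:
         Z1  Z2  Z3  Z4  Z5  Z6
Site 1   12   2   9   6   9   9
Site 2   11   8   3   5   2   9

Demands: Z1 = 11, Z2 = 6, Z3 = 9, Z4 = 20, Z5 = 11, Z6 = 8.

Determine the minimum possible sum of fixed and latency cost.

455

Open {Site 2}: assign each demand point to its cheapest open site.
  Z1→Site 2 11×11=121, Z2→Site 2 6×8=48, Z3→Site 2 9×3=27, Z4→Site 2 20×5=100, Z5→Site 2 11×2=22, Z6→Site 2 8×9=72
  latency cost 390, fixed 65 → total 455.
Compare {Site 1, Site 2}: latency cost 354 + fixed 218 = 572.
Compare {Site 1}: latency cost 516 + fixed 153 = 669.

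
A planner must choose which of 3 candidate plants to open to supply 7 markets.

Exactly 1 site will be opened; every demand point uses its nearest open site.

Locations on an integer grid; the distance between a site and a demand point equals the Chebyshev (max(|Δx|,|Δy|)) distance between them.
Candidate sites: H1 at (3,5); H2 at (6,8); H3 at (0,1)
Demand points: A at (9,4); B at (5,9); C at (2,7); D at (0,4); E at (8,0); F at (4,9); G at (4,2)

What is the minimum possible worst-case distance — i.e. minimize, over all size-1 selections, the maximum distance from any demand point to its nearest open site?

6

Open {H1}.
  Farthest demand point is A at distance 6 (to H1); all others are ≤ 6.
With {H2} the worst case is 8.
With {H3} the worst case is 9.
No size-1 selection achieves below 6.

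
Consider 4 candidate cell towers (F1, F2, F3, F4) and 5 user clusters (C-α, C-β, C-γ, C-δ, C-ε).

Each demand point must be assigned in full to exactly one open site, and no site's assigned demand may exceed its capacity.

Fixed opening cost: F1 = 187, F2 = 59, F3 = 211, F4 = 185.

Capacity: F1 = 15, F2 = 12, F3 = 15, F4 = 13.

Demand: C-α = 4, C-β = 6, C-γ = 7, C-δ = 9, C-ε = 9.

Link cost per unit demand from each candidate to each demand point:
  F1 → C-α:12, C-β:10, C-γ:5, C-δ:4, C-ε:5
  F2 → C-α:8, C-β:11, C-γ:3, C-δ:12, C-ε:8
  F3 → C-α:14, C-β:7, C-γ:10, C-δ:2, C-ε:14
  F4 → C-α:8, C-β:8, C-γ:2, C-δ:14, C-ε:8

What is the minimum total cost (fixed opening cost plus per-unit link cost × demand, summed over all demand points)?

615

Open {F1, F2, F3}; cheapest assignment that respects the capacities:
  F1 (cap 15, load 9): C-ε — cost 9×5 = 45
  F2 (cap 12, load 11): C-α, C-γ — cost 4×8 + 7×3 = 53
  F3 (cap 15, load 15): C-β, C-δ — cost 6×7 + 9×2 = 60
  Shipping 158, fixed 457 → total 615.
  Any other capacity-feasible assignment to {F1, F2, F3} ships for at least 158.
Compare {F2, F3, F4}: its best feasible assignment gives total 633.
Compare {F1, F2, F4}: its best feasible assignment gives total 645.
Every other set of open sites that can feasibly serve all demand totals ≥ 633 even under its best assignment. Minimum: 615.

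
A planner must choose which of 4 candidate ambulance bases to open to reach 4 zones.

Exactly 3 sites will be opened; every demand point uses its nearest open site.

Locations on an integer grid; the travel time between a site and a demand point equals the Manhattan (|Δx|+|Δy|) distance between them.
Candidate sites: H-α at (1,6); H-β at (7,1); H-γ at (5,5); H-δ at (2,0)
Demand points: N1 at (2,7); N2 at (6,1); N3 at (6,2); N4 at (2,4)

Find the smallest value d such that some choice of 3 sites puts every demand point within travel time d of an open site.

3

Open {H-α, H-β, H-γ}.
  Farthest demand point is N4 at travel time 3 (to H-α); all others are ≤ 3.
With {H-α, H-β, H-δ} the worst case is 3.
With {H-α, H-γ, H-δ} the worst case is 5.
No size-3 selection achieves below 3.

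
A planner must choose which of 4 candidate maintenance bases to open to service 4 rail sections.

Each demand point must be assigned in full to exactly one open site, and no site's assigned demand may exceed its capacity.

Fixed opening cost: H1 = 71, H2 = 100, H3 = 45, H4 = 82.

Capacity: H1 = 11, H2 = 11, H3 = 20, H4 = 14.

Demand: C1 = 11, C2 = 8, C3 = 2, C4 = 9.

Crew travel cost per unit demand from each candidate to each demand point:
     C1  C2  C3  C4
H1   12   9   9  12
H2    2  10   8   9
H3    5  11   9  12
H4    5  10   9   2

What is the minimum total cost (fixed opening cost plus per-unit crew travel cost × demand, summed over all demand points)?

Open {H3, H4}; cheapest assignment that respects the capacities:
  H3 (cap 20, load 19): C1, C2 — cost 11×5 + 8×11 = 143
  H4 (cap 14, load 11): C3, C4 — cost 2×9 + 9×2 = 36
  Shipping 179, fixed 127 → total 306.
  Any other capacity-feasible assignment to {H3, H4} ships for at least 179.
Compare {H1, H3, H4}: its best feasible assignment gives total 361.
Compare {H1, H3}: its best feasible assignment gives total 369.
Every other set of open sites that can feasibly serve all demand totals ≥ 361 even under its best assignment. Minimum: 306.

306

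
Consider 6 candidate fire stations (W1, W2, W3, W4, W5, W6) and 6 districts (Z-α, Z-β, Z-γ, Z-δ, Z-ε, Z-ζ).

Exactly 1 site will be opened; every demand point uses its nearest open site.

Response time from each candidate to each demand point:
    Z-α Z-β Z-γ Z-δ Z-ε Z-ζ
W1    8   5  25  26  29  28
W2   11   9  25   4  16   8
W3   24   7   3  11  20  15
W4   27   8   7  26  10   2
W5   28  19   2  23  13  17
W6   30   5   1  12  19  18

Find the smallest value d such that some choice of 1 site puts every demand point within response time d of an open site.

Open {W3}.
  Farthest demand point is Z-α at response time 24 (to W3); all others are ≤ 24.
With {W2} the worst case is 25.
With {W4} the worst case is 27.
No size-1 selection achieves below 24.

24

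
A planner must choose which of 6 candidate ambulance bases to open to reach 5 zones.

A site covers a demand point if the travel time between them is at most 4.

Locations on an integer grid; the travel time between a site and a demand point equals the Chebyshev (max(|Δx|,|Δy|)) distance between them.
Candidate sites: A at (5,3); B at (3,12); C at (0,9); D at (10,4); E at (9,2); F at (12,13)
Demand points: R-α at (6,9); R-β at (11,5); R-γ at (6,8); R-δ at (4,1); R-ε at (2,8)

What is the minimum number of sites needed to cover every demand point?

3

Coverage sets (demand points within 4 of each site):
  A: {R-δ}
  B: {R-α, R-γ, R-ε}
  C: {R-ε}
  D: {R-β, R-γ}
  E: {R-β}
  F: {}
No 2 sites suffice: every size-2 union leaves at least one demand point uncovered.
But {A, B, D} covers everything, so the minimum is 3.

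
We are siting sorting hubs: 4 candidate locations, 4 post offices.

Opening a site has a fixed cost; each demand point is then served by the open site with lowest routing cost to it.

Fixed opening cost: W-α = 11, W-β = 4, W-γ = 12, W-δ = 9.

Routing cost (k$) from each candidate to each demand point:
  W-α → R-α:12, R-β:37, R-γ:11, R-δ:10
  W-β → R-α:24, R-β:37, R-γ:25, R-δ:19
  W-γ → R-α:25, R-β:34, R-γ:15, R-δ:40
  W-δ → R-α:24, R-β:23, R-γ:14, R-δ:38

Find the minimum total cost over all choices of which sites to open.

76

Open {W-α, W-δ}: assign each demand point to its cheapest open site.
  R-α→W-α 12, R-β→W-δ 23, R-γ→W-α 11, R-δ→W-α 10
  routing cost 56, fixed 20 → total 76.
Compare {W-α, W-β, W-δ}: routing cost 56 + fixed 24 = 80.
Compare {W-α}: routing cost 70 + fixed 11 = 81.
Compare {W-α, W-β}: routing cost 70 + fixed 15 = 85.
All other subsets cost ≥ 80. Minimum total cost: 76.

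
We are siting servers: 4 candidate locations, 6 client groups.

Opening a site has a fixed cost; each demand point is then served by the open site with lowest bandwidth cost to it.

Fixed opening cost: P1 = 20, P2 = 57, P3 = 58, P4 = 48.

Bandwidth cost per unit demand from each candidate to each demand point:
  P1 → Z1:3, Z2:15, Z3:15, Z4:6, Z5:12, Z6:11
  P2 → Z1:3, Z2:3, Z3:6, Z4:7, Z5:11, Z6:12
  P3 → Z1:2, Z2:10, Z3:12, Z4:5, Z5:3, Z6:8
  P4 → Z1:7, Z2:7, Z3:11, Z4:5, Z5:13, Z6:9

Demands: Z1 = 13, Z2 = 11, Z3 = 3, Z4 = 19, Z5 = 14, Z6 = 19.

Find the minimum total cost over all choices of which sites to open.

481

Open {P2, P3}: assign each demand point to its cheapest open site.
  Z1→P3 13×2=26, Z2→P2 11×3=33, Z3→P2 3×6=18, Z4→P3 19×5=95, Z5→P3 14×3=42, Z6→P3 19×8=152
  bandwidth cost 366, fixed 115 → total 481.
Compare {P1, P2, P3}: bandwidth cost 366 + fixed 135 = 501.
Compare {P3}: bandwidth cost 461 + fixed 58 = 519.
Compare {P2, P3, P4}: bandwidth cost 366 + fixed 163 = 529.
All other subsets cost ≥ 501. Minimum total cost: 481.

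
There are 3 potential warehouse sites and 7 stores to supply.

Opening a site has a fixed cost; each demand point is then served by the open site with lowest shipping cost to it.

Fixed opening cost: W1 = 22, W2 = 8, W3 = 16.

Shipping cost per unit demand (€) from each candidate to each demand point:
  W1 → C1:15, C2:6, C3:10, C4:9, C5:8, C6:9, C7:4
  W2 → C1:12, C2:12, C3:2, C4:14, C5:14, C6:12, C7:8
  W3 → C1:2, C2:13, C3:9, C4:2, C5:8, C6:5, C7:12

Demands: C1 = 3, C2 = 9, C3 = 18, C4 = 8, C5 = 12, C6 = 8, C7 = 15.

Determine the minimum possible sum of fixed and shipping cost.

Open {W1, W2, W3}: assign each demand point to its cheapest open site.
  C1→W3 3×2=6, C2→W1 9×6=54, C3→W2 18×2=36, C4→W3 8×2=16, C5→W1 12×8=96, C6→W3 8×5=40, C7→W1 15×4=60
  shipping cost 308, fixed 46 → total 354.
Compare {W2, W3}: shipping cost 422 + fixed 24 = 446.
Compare {W1, W2}: shipping cost 426 + fixed 30 = 456.
Compare {W1, W3}: shipping cost 434 + fixed 38 = 472.
All other subsets cost ≥ 446. Minimum total cost: 354.

354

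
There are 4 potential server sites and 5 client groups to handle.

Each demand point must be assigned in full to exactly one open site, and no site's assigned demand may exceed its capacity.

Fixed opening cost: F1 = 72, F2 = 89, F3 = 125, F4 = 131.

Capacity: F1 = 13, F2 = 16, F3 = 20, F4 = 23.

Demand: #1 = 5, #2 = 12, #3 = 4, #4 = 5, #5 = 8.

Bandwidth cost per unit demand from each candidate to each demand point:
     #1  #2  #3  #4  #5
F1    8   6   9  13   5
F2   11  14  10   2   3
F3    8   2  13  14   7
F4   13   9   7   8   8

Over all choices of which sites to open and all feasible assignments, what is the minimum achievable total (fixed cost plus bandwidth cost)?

399

Open {F2, F3}; cheapest assignment that respects the capacities:
  F2 (cap 16, load 14): #1, #3, #4 — cost 5×11 + 4×10 + 5×2 = 105
  F3 (cap 20, load 20): #2, #5 — cost 12×2 + 8×7 = 80
  Shipping 185, fixed 214 → total 399.
  Any other capacity-feasible assignment to {F2, F3} ships for at least 185.
Compare {F1, F2, F3}: its best feasible assignment gives total 420.
Compare {F3, F4}: its best feasible assignment gives total 452.
Every other set of open sites that can feasibly serve all demand totals ≥ 420 even under its best assignment. Minimum: 399.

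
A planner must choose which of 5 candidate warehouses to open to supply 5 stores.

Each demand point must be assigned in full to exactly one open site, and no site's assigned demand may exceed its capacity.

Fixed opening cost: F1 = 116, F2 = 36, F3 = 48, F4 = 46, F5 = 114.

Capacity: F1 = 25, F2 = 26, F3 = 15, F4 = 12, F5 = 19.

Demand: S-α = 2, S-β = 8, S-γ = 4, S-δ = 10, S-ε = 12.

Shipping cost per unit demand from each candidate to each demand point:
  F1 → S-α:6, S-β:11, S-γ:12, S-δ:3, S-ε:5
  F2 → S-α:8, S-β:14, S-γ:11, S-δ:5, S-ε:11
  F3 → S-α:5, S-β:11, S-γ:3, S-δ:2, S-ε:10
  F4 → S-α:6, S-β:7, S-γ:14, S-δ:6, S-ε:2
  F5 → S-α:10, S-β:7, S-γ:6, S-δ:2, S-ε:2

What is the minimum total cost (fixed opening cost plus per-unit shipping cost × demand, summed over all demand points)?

314

Open {F2, F3, F4}; cheapest assignment that respects the capacities:
  F2 (cap 26, load 10): S-α, S-β — cost 2×8 + 8×14 = 128
  F3 (cap 15, load 14): S-γ, S-δ — cost 4×3 + 10×2 = 32
  F4 (cap 12, load 12): S-ε — cost 12×2 = 24
  Shipping 184, fixed 130 → total 314.
  Any other capacity-feasible assignment to {F2, F3, F4} ships for at least 184.
Compare {F2, F4}: its best feasible assignment gives total 328.
Compare {F3, F4, F5}: its best feasible assignment gives total 330.
Every other set of open sites that can feasibly serve all demand totals ≥ 328 even under its best assignment. Minimum: 314.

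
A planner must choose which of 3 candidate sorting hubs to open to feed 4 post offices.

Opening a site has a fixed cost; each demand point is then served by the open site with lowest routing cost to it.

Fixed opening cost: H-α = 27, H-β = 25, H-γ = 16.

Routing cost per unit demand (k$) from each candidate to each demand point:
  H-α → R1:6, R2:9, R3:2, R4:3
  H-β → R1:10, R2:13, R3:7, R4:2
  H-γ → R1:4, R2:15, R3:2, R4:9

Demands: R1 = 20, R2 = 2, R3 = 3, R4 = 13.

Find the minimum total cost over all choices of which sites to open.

Open {H-β, H-γ}: assign each demand point to its cheapest open site.
  R1→H-γ 20×4=80, R2→H-β 2×13=26, R3→H-γ 3×2=6, R4→H-β 13×2=26
  routing cost 138, fixed 41 → total 179.
Compare {H-α, H-γ}: routing cost 143 + fixed 43 = 186.
Compare {H-α, H-β, H-γ}: routing cost 130 + fixed 68 = 198.
Compare {H-α}: routing cost 183 + fixed 27 = 210.
All other subsets cost ≥ 186. Minimum total cost: 179.

179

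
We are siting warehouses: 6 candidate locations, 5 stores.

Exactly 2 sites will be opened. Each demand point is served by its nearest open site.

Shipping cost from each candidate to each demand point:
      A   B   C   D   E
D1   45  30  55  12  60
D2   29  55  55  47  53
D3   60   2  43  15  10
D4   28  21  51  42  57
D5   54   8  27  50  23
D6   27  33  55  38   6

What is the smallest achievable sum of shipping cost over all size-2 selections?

93

Open {D3, D6}.
  A→D6 27, B→D3 2, C→D3 43, D→D3 15, E→D6 6  ⇒ total 93.
Compare {D3, D4}: total 98.
Compare {D2, D3}: total 99.
No size-2 selection does better; minimum is 93.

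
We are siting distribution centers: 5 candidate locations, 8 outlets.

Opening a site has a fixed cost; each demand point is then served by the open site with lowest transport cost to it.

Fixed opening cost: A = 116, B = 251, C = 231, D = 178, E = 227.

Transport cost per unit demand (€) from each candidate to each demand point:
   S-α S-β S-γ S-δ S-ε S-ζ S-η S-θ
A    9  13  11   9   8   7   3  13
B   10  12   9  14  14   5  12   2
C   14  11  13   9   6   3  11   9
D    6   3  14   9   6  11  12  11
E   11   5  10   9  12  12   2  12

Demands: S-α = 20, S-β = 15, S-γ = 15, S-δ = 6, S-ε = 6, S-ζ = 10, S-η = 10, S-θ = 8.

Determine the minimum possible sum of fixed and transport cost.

Open {A, D}: assign each demand point to its cheapest open site.
  S-α→D 20×6=120, S-β→D 15×3=45, S-γ→A 15×11=165, S-δ→A 6×9=54, S-ε→D 6×6=36, S-ζ→A 10×7=70, S-η→A 10×3=30, S-θ→D 8×11=88
  transport cost 608, fixed 294 → total 902.
Compare {D}: transport cost 783 + fixed 178 = 961.
Compare {A}: transport cost 846 + fixed 116 = 962.
Compare {B, D}: transport cost 576 + fixed 429 = 1005.
All other subsets cost ≥ 961. Minimum total cost: 902.

902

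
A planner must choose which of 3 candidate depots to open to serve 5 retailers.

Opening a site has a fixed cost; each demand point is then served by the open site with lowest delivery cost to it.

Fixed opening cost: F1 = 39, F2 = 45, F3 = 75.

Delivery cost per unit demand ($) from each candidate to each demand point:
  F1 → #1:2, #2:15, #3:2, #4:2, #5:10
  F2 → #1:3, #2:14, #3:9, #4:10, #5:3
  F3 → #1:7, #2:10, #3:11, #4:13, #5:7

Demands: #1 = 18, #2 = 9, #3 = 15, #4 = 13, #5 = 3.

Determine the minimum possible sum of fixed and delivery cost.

Open {F1}: assign each demand point to its cheapest open site.
  #1→F1 18×2=36, #2→F1 9×15=135, #3→F1 15×2=30, #4→F1 13×2=26, #5→F1 3×10=30
  delivery cost 257, fixed 39 → total 296.
Compare {F1, F2}: delivery cost 227 + fixed 84 = 311.
Compare {F1, F3}: delivery cost 203 + fixed 114 = 317.
Compare {F1, F2, F3}: delivery cost 191 + fixed 159 = 350.
All other subsets cost ≥ 311. Minimum total cost: 296.

296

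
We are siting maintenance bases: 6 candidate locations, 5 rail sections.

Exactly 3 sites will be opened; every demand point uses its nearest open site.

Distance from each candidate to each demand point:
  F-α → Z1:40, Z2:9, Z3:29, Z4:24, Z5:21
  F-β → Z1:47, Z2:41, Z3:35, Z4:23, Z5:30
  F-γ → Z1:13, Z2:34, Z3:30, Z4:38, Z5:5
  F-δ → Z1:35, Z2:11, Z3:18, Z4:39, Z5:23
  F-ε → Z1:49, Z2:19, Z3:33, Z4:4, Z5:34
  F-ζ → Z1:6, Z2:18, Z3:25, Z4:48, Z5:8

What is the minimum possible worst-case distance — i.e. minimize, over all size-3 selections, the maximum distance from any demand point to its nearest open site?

Open {F-γ, F-δ, F-ε}.
  Farthest demand point is Z3 at distance 18 (to F-δ); all others are ≤ 18.
With {F-δ, F-ε, F-ζ} the worst case is 18.
With {F-β, F-γ, F-δ} the worst case is 23.
No size-3 selection achieves below 18.

18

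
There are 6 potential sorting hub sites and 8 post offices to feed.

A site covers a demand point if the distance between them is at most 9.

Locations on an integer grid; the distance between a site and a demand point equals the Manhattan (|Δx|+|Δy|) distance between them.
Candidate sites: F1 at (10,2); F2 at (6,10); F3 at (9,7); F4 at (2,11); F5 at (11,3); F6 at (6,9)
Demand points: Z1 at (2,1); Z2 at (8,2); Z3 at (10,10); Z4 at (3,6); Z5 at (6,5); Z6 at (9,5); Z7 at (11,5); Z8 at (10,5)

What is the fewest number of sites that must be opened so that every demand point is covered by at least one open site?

Coverage sets (demand points within 9 of each site):
  F1: {Z1, Z2, Z3, Z5, Z6, Z7, Z8}
  F2: {Z3, Z4, Z5, Z6, Z8}
  F3: {Z2, Z3, Z4, Z5, Z6, Z7, Z8}
  F4: {Z3, Z4}
  F5: {Z2, Z3, Z5, Z6, Z7, Z8}
  F6: {Z2, Z3, Z4, Z5, Z6, Z7, Z8}
No single site covers all 8 demand points.
But {F1, F2} covers everything, so the minimum is 2.

2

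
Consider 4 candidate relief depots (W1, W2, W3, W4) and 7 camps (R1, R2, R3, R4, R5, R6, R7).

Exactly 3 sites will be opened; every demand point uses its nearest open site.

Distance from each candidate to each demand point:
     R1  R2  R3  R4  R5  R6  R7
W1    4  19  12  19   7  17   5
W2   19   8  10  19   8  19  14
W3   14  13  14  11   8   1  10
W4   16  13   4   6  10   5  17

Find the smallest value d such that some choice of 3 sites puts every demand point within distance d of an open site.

Open {W1, W2, W4}.
  Farthest demand point is R2 at distance 8 (to W2); all others are ≤ 8.
With {W1, W2, W3} the worst case is 11.
With {W1, W3, W4} the worst case is 13.
No size-3 selection achieves below 8.

8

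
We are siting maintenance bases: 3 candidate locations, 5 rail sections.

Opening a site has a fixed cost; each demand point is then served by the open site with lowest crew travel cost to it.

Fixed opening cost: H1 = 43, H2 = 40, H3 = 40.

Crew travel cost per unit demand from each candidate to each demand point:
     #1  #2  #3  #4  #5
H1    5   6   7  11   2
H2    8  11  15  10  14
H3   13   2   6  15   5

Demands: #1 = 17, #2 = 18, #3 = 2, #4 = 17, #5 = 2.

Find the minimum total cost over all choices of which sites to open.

Open {H1, H3}: assign each demand point to its cheapest open site.
  #1→H1 17×5=85, #2→H3 18×2=36, #3→H3 2×6=12, #4→H1 17×11=187, #5→H1 2×2=4
  crew travel cost 324, fixed 83 → total 407.
Compare {H1, H2, H3}: crew travel cost 307 + fixed 123 = 430.
Compare {H1}: crew travel cost 398 + fixed 43 = 441.
Compare {H2, H3}: crew travel cost 364 + fixed 80 = 444.
All other subsets cost ≥ 430. Minimum total cost: 407.

407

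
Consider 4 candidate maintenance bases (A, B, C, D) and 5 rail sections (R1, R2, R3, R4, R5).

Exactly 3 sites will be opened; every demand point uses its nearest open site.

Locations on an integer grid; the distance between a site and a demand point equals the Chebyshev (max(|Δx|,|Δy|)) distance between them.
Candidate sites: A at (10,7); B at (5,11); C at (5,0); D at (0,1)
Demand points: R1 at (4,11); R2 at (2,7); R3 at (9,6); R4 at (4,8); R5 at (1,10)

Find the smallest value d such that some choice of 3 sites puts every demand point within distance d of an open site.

4

Open {A, B, C}.
  Farthest demand point is R2 at distance 4 (to B); all others are ≤ 4.
With {A, B, D} the worst case is 4.
With {B, C, D} the worst case is 5.
No size-3 selection achieves below 4.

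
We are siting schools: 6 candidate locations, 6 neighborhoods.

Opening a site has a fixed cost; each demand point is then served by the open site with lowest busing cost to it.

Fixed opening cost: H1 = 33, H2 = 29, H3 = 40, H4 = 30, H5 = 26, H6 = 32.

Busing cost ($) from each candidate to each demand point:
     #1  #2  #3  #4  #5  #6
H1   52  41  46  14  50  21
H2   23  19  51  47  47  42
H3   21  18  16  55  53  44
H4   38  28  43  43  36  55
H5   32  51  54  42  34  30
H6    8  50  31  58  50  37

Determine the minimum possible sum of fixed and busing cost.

213

Open {H1, H3}: assign each demand point to its cheapest open site.
  #1→H3 21, #2→H3 18, #3→H3 16, #4→H1 14, #5→H1 50, #6→H1 21
  busing cost 140, fixed 73 → total 213.
Compare {H1, H3, H5}: busing cost 124 + fixed 99 = 223.
Compare {H3, H5}: busing cost 161 + fixed 66 = 227.
Compare {H1, H3, H4}: busing cost 126 + fixed 103 = 229.
All other subsets cost ≥ 223. Minimum total cost: 213.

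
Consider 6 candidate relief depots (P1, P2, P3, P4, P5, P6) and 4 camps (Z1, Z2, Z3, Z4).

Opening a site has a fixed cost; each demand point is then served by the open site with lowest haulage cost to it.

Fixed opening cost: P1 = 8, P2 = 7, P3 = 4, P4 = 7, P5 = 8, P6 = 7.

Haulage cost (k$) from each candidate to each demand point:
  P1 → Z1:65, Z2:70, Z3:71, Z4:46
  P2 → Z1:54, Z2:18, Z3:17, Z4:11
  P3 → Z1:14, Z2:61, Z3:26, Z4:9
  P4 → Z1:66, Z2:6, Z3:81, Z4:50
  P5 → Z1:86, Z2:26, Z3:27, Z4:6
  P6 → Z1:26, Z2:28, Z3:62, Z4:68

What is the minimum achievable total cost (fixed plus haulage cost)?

64

Open {P2, P3, P4}: assign each demand point to its cheapest open site.
  Z1→P3 14, Z2→P4 6, Z3→P2 17, Z4→P3 9
  haulage cost 46, fixed 18 → total 64.
Compare {P3, P4}: haulage cost 55 + fixed 11 = 66.
Compare {P2, P3}: haulage cost 58 + fixed 11 = 69.
Compare {P2, P3, P4, P5}: haulage cost 43 + fixed 26 = 69.
All other subsets cost ≥ 66. Minimum total cost: 64.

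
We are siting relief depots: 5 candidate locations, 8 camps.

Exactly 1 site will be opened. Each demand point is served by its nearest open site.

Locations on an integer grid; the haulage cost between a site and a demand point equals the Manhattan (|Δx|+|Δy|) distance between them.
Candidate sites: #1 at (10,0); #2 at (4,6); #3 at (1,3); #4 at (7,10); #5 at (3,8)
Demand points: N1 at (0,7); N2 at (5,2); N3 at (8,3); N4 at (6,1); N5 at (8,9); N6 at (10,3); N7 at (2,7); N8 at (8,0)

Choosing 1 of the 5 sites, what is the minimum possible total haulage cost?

53

Open {#2}.
  N1→#2 5, N2→#2 5, N3→#2 7, N4→#2 7, N5→#2 7, N6→#2 9, N7→#2 3, N8→#2 10  ⇒ total 53.
Compare {#3}: total 61.
Compare {#1}: total 65.
No size-1 selection does better; minimum is 53.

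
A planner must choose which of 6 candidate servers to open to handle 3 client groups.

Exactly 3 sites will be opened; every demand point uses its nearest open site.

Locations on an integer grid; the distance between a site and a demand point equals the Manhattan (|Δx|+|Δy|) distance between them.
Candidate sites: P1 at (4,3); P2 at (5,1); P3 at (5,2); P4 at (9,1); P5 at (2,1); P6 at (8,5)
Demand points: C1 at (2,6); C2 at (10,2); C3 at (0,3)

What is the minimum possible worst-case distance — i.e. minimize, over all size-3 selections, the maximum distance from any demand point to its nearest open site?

5

Open {P1, P2, P3}.
  Farthest demand point is C1 at distance 5 (to P1); all others are ≤ 5.
With {P1, P2, P4} the worst case is 5.
With {P1, P2, P6} the worst case is 5.
No size-3 selection achieves below 5.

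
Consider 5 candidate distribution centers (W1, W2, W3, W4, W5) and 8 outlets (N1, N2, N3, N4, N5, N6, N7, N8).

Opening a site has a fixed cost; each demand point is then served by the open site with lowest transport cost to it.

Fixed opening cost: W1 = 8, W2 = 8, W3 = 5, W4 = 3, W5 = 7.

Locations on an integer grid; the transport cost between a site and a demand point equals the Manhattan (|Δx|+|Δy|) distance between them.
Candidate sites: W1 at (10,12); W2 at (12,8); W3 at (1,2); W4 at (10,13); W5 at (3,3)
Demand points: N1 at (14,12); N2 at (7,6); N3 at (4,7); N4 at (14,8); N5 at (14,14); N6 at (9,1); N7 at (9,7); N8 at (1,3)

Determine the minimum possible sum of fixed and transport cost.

56

Open {W2, W4, W5}: assign each demand point to its cheapest open site.
  N1→W4 5, N2→W2 7, N3→W5 5, N4→W2 2, N5→W4 5, N6→W5 8, N7→W2 4, N8→W5 2
  transport cost 38, fixed 18 → total 56.
Compare {W2, W5}: transport cost 42 + fixed 15 = 57.
Compare {W2, W3, W4}: transport cost 41 + fixed 16 = 57.
Compare {W2, W3}: transport cost 45 + fixed 13 = 58.
All other subsets cost ≥ 57. Minimum total cost: 56.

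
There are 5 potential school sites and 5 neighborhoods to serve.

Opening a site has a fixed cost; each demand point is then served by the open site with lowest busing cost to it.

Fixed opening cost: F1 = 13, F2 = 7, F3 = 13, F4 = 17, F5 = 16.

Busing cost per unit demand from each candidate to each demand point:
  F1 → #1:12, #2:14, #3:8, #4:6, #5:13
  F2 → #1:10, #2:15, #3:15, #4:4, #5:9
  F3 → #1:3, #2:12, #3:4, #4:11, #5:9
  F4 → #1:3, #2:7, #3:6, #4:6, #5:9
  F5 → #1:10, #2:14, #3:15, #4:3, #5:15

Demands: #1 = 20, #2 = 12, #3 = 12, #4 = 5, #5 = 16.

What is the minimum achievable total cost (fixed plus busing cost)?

Open {F2, F3, F4}: assign each demand point to its cheapest open site.
  #1→F3 20×3=60, #2→F4 12×7=84, #3→F3 12×4=48, #4→F2 5×4=20, #5→F2 16×9=144
  busing cost 356, fixed 37 → total 393.
Compare {F3, F4}: busing cost 366 + fixed 30 = 396.
Compare {F3, F4, F5}: busing cost 351 + fixed 46 = 397.
Compare {F2, F4}: busing cost 380 + fixed 24 = 404.
All other subsets cost ≥ 396. Minimum total cost: 393.

393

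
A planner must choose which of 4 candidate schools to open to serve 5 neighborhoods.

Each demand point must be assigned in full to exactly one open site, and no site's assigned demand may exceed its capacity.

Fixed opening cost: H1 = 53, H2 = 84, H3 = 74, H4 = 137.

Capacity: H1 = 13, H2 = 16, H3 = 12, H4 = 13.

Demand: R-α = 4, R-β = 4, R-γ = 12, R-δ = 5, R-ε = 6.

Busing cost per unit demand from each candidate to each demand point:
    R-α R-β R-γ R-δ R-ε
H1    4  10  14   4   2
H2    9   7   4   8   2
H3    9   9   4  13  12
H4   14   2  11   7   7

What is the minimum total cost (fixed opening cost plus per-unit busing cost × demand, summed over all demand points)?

Open {H1, H2, H3}; cheapest assignment that respects the capacities:
  H1 (cap 13, load 9): R-α, R-δ — cost 4×4 + 5×4 = 36
  H2 (cap 16, load 10): R-β, R-ε — cost 4×7 + 6×2 = 40
  H3 (cap 12, load 12): R-γ — cost 12×4 = 48
  Shipping 124, fixed 211 → total 335.
  Any other capacity-feasible assignment to {H1, H2, H3} ships for at least 124.
Compare {H1, H3, H4}: its best feasible assignment gives total 383.
Compare {H1, H2, H4}: its best feasible assignment gives total 393.
Every other set of open sites that can feasibly serve all demand totals ≥ 383 even under its best assignment. Minimum: 335.

335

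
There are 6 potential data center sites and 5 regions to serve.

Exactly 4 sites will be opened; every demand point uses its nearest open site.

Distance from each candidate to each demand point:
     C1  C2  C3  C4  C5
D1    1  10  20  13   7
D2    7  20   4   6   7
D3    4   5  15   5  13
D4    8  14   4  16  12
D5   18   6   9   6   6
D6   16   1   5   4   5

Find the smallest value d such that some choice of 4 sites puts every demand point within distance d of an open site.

Open {D1, D2, D3, D6}.
  Farthest demand point is C5 at distance 5 (to D6); all others are ≤ 5.
With {D1, D2, D4, D6} the worst case is 5.
With {D1, D2, D5, D6} the worst case is 5.
No size-4 selection achieves below 5.

5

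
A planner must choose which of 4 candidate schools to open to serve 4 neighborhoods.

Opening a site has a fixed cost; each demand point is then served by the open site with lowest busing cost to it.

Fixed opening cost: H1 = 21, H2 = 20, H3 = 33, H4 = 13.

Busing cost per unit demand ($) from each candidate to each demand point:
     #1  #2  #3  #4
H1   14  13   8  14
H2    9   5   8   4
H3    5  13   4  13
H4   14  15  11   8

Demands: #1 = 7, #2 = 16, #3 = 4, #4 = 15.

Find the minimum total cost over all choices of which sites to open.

Open {H2, H3}: assign each demand point to its cheapest open site.
  #1→H3 7×5=35, #2→H2 16×5=80, #3→H3 4×4=16, #4→H2 15×4=60
  busing cost 191, fixed 53 → total 244.
Compare {H2}: busing cost 235 + fixed 20 = 255.
Compare {H2, H3, H4}: busing cost 191 + fixed 66 = 257.
Compare {H1, H2, H3}: busing cost 191 + fixed 74 = 265.
All other subsets cost ≥ 255. Minimum total cost: 244.

244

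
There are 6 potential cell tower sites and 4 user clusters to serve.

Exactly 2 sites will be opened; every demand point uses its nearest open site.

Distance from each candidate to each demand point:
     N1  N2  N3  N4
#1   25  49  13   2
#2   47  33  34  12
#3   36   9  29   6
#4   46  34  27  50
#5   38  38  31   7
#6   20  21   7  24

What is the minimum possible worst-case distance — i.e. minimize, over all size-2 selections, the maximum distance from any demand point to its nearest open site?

20

Open {#3, #6}.
  Farthest demand point is N1 at distance 20 (to #6); all others are ≤ 20.
With {#1, #6} the worst case is 21.
With {#2, #6} the worst case is 21.
No size-2 selection achieves below 20.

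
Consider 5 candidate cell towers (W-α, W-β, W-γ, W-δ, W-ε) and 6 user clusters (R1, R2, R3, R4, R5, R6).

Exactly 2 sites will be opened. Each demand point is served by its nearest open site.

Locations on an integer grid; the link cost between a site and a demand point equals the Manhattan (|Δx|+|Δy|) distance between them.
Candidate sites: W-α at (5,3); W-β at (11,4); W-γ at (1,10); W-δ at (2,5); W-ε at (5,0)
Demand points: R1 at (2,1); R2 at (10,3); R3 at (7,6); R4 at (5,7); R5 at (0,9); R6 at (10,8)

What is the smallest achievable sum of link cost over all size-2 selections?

Open {W-β, W-δ}.
  R1→W-δ 4, R2→W-β 2, R3→W-β 6, R4→W-δ 5, R5→W-δ 6, R6→W-β 5  ⇒ total 28.
Compare {W-α, W-γ}: total 31.
Compare {W-α, W-β}: total 32.
No size-2 selection does better; minimum is 28.

28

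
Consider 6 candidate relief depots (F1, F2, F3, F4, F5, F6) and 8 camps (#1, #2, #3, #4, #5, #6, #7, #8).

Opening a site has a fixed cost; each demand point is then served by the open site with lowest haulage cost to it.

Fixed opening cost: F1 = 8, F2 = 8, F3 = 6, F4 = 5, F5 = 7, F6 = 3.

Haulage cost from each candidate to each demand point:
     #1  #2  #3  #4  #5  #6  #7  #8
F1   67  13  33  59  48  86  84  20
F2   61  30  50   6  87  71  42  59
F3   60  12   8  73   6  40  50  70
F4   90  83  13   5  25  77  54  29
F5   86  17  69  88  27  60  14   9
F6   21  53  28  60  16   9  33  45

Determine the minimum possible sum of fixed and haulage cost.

105

Open {F3, F4, F5, F6}: assign each demand point to its cheapest open site.
  #1→F6 21, #2→F3 12, #3→F3 8, #4→F4 5, #5→F3 6, #6→F6 9, #7→F5 14, #8→F5 9
  haulage cost 84, fixed 21 → total 105.
Compare {F2, F3, F5, F6}: haulage cost 85 + fixed 24 = 109.
Compare {F1, F3, F4, F5, F6}: haulage cost 84 + fixed 29 = 113.
Compare {F2, F3, F4, F5, F6}: haulage cost 84 + fixed 29 = 113.
All other subsets cost ≥ 109. Minimum total cost: 105.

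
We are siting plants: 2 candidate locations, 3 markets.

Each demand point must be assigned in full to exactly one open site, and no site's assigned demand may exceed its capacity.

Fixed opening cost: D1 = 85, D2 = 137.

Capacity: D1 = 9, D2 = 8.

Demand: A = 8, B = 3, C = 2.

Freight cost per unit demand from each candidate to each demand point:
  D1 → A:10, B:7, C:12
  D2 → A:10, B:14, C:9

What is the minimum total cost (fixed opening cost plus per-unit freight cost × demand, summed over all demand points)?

347

Open {D1, D2}; cheapest assignment that respects the capacities:
  D1 (cap 9, load 5): B, C — cost 3×7 + 2×12 = 45
  D2 (cap 8, load 8): A — cost 8×10 = 80
  Shipping 125, fixed 222 → total 347.
  Any other capacity-feasible assignment to {D1, D2} ships for at least 125.
Total demand is 13 and no other set of sites has combined capacity ≥ 13, so {D1, D2} is the only feasible choice of open sites. Minimum: 347.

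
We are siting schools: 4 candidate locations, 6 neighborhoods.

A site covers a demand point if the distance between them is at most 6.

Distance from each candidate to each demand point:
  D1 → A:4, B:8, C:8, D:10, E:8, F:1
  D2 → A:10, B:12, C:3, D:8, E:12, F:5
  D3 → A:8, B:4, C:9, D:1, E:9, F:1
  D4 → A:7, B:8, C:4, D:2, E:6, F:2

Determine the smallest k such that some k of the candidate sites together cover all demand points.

Coverage sets (demand points within 6 of each site):
  D1: {A, F}
  D2: {C, F}
  D3: {B, D, F}
  D4: {C, D, E, F}
No 2 sites suffice: every size-2 union leaves at least one demand point uncovered.
But {D1, D3, D4} covers everything, so the minimum is 3.

3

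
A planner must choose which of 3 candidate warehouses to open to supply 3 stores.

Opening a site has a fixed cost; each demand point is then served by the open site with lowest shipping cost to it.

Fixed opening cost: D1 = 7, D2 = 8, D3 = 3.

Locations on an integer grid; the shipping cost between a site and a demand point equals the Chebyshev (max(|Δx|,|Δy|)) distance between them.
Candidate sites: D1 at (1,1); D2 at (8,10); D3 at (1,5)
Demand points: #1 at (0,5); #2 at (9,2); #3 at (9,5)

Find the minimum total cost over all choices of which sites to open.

20

Open {D3}: assign each demand point to its cheapest open site.
  #1→D3 1, #2→D3 8, #3→D3 8
  shipping cost 17, fixed 3 → total 20.
Compare {D2, D3}: shipping cost 14 + fixed 11 = 25.
Compare {D1}: shipping cost 20 + fixed 7 = 27.
Compare {D1, D3}: shipping cost 17 + fixed 10 = 27.
All other subsets cost ≥ 25. Minimum total cost: 20.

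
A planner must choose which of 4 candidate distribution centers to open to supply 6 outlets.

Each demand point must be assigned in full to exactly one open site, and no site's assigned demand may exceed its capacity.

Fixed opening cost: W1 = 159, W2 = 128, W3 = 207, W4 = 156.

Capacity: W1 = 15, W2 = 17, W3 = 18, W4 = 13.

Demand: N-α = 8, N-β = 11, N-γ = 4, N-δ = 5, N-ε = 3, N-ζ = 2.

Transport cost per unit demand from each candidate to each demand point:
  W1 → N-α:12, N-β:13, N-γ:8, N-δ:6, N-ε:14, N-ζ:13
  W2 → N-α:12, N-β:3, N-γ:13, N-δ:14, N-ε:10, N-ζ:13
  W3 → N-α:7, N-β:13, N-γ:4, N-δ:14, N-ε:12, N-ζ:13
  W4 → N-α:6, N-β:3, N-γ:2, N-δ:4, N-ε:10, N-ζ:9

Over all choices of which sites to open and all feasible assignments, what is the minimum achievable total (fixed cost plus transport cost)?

Open {W2, W3}; cheapest assignment that respects the capacities:
  W2 (cap 17, load 16): N-β, N-ε, N-ζ — cost 11×3 + 3×10 + 2×13 = 89
  W3 (cap 18, load 17): N-α, N-γ, N-δ — cost 8×7 + 4×4 + 5×14 = 142
  Shipping 231, fixed 335 → total 566.
  Any other capacity-feasible assignment to {W2, W3} ships for at least 231.
Compare {W1, W2, W4}: its best feasible assignment gives total 618.
Compare {W2, W3, W4}: its best feasible assignment gives total 656.
Every other set of open sites that can feasibly serve all demand totals ≥ 618 even under its best assignment. Minimum: 566.

566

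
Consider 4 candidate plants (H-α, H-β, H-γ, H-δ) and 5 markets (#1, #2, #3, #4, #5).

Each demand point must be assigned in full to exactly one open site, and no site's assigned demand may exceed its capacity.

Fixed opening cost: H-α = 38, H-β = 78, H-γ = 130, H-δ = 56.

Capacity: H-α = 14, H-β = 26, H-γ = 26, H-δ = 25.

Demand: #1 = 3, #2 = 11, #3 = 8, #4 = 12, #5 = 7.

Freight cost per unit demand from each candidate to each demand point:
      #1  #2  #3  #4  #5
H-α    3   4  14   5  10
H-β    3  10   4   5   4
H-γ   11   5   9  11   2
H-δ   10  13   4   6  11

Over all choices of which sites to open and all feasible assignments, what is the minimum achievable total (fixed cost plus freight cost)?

Open {H-α, H-β, H-δ}; cheapest assignment that respects the capacities:
  H-α (cap 14, load 14): #1, #2 — cost 3×3 + 11×4 = 53
  H-β (cap 26, load 19): #4, #5 — cost 12×5 + 7×4 = 88
  H-δ (cap 25, load 8): #3 — cost 8×4 = 32
  Shipping 173, fixed 172 → total 345.
  Any other capacity-feasible assignment to {H-α, H-β, H-δ} ships for at least 173.
Compare {H-β, H-γ}: its best feasible assignment gives total 378.
Compare {H-β, H-δ}: its best feasible assignment gives total 385.
Every other set of open sites that can feasibly serve all demand totals ≥ 378 even under its best assignment. Minimum: 345.

345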